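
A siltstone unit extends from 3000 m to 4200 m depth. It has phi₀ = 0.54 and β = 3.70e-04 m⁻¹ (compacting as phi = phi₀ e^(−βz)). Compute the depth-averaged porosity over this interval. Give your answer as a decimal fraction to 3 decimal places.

Working in km (1 km = 1000 m; β in km⁻¹ = β in m⁻¹ × 1000):
⟨phi⟩ = (1/(z₂−z₁)) ∫ phi₀ e^(−βz) dz = phi₀·(e^(−β·z₁) − e^(−β·z₂)) / (β·(z₂−z₁))
e^(−0.37×3) = 0.3296; e^(−0.37×4.2) = 0.2114
⟨phi⟩ = 0.54 × (0.3296 − 0.2114) / (0.37 × 1.2) = 0.54 × 0.2661 = 0.1437

0.144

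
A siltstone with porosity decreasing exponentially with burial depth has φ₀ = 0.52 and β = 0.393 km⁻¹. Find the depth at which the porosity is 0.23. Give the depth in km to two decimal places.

2.08 km

Invert Athy's law: z = ln(φ₀/φ) / β
z = ln(0.52/0.23) / 0.393 = ln(2.261) / 0.393 = 0.8157 / 0.393 = 2.076 km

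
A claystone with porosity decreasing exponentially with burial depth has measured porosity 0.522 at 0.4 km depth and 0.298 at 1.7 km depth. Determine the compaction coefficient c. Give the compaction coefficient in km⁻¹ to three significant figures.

0.431 km⁻¹

Athy: phi(d) = phi₀ e^(−cd) ⇒ phi₁/phi₂ = e^{c(d₂−d₁)} ⇒ c = ln(phi₁/phi₂)/(d₂−d₁)
c = ln(0.522/0.298) / (1.7 − 0.4) = ln(1.752) / 1.3 = 0.5606 / 1.3 = 0.4312 km⁻¹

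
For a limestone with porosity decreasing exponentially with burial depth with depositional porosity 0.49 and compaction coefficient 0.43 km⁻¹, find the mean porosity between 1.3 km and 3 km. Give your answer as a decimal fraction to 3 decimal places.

⟨n⟩ = (1/(Z₂−Z₁)) ∫ n₀ e^(−βZ) dZ = n₀·(e^(−β·Z₁) − e^(−β·Z₂)) / (β·(Z₂−Z₁))
e^(−0.43×1.3) = 0.5718; e^(−0.43×3) = 0.2753
⟨n⟩ = 0.49 × (0.5718 − 0.2753) / (0.43 × 1.7) = 0.49 × 0.4056 = 0.1988

0.199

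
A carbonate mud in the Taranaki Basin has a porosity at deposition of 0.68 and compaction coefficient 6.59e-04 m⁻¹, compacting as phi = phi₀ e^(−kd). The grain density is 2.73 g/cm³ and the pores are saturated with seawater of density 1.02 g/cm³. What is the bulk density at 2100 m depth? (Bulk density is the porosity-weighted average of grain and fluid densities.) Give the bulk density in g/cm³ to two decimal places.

2.44 g/cm³

Working in km (1 km = 1000 m; k in km⁻¹ = k in m⁻¹ × 1000):
Porosity at depth: phi = 0.68·exp(−0.659×2.1) = 0.68×0.2506 = 0.1704
Bulk density: ρ_b = (1−phi)ρ_g + phi·ρ_f = 0.8296×2.73 + 0.1704×1.02
       = 2.265 + 0.174 = 2.439 g/cm³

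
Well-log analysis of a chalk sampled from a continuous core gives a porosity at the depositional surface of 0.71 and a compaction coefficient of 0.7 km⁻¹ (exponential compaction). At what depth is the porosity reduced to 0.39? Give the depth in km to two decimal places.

0.86 km

Invert Athy's law: d = ln(φ₀/φ) / c
d = ln(0.71/0.39) / 0.7 = ln(1.821) / 0.7 = 0.5991 / 0.7 = 0.856 km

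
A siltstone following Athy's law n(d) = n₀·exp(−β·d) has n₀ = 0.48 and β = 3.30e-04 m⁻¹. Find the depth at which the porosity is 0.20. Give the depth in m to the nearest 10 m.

2650 m

Working in km (1 km = 1000 m; β in km⁻¹ = β in m⁻¹ × 1000):
Invert Athy's law: d = ln(n₀/n) / β
d = ln(0.48/0.2) / 0.33 = ln(2.4) / 0.33 = 0.8755 / 0.33 = 2.653 km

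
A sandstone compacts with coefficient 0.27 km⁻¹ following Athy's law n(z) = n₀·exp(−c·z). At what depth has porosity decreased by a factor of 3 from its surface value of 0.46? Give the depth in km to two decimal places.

n/n₀ = 1/3 ⇒ exp(−c·z) = 1/3 ⇒ z = ln(3) / c
z = 1.0986 / 0.27 = 4.069 km

4.07 km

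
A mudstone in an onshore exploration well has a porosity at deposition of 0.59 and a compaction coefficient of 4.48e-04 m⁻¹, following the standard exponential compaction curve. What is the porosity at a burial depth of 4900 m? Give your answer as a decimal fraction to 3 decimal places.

0.066

Working in km (1 km = 1000 m; β in km⁻¹ = β in m⁻¹ × 1000):
φ = φ₀·exp(−β·Z) = 0.59 × exp(−0.448 × 4.9) = 0.59 × exp(−2.195)
  = 0.59 × 0.1113 = 0.0657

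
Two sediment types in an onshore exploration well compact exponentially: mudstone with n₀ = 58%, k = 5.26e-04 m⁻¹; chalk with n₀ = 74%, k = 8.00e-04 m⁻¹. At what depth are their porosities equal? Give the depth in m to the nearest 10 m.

Working in km (1 km = 1000 m; k in km⁻¹ = k in m⁻¹ × 1000):
Set n₀ₐ e^(−kₐz) = n₀ᵦ e^(−kᵦz) ⇒ ln(n₀ₐ/n₀ᵦ) = (kₐ − kᵦ)·z
z = ln(0.58/0.74) / (0.526 − 0.8) = -0.2436 / -0.274 = 0.889 km

890 m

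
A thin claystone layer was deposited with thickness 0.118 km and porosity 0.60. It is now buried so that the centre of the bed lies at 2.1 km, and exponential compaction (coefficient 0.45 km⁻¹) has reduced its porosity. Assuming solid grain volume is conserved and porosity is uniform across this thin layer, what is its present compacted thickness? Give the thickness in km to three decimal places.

Porosity at 2.1 km: φ = 0.6·exp(−0.45×2.1) = 0.2332
Solid-volume conservation: h(1−φ) = h₀(1−φ₀) ⇒ h = h₀·(1−φ₀)/(1−φ)
h = 0.118 × (1 − 0.6)/(1 − 0.2332) = 0.118 × 0.5217 = 0.0616 km

0.062 km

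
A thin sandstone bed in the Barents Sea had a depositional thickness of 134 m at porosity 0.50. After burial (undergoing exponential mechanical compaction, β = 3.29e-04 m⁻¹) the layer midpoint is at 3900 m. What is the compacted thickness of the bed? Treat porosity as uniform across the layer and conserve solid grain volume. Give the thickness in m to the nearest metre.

78 m

Working in km (1 km = 1000 m; β in km⁻¹ = β in m⁻¹ × 1000):
Porosity at 3.9 km: n = 0.5·exp(−0.329×3.9) = 0.1386
Solid-volume conservation: h(1−n) = h₀(1−n₀) ⇒ h = h₀·(1−n₀)/(1−n)
h = 0.134 × (1 − 0.5)/(1 − 0.1386) = 0.134 × 0.5804 = 0.0778 km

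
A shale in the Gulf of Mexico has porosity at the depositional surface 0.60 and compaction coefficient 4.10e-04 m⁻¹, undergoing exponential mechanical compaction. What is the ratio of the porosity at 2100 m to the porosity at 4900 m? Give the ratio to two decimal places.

Working in km (1 km = 1000 m; k in km⁻¹ = k in m⁻¹ × 1000):
n(z₁)/n(z₂) = e^(−k·z₁)/e^(−k·z₂) = e^{k(z₂−z₁)}
= exp(0.41 × 2.8) = exp(1.148) = 3.1519

3.15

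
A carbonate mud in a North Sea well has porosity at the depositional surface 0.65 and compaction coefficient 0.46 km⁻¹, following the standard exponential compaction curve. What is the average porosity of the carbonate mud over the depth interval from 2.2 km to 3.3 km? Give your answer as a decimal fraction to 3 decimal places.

⟨n⟩ = (1/(d₂−d₁)) ∫ n₀ e^(−kd) dd = n₀·(e^(−k·d₁) − e^(−k·d₂)) / (k·(d₂−d₁))
e^(−0.46×2.2) = 0.3635; e^(−0.46×3.3) = 0.2191
⟨n⟩ = 0.65 × (0.3635 − 0.2191) / (0.46 × 1.1) = 0.65 × 0.2853 = 0.1854

0.185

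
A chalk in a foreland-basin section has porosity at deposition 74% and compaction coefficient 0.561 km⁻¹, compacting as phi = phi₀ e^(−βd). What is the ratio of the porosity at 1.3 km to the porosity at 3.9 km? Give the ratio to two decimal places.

4.30

phi(d₁)/phi(d₂) = e^(−β·d₁)/e^(−β·d₂) = e^{β(d₂−d₁)}
= exp(0.561 × 2.6) = exp(1.459) = 4.2999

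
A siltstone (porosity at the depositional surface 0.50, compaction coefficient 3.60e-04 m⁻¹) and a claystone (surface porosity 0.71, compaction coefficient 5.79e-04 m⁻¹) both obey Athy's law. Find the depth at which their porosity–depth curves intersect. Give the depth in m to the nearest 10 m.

1600 m

Working in km (1 km = 1000 m; β in km⁻¹ = β in m⁻¹ × 1000):
Set n₀ₐ e^(−βₐd) = n₀ᵦ e^(−βᵦd) ⇒ ln(n₀ₐ/n₀ᵦ) = (βₐ − βᵦ)·d
d = ln(0.5/0.71) / (0.36 − 0.579) = -0.3507 / -0.219 = 1.601 km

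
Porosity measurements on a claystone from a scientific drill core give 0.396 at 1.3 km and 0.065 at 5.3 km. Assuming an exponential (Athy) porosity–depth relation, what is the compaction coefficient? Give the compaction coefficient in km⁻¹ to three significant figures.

Athy: n(Z) = n₀ e^(−βZ) ⇒ n₁/n₂ = e^{β(Z₂−Z₁)} ⇒ β = ln(n₁/n₂)/(Z₂−Z₁)
β = ln(0.396/0.065) / (5.3 − 1.3) = ln(6.092) / 4 = 1.8070 / 4 = 0.4518 km⁻¹

0.452 km⁻¹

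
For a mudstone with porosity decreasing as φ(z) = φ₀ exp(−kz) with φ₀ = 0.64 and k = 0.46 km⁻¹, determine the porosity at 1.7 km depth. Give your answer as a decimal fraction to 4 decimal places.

φ = φ₀·exp(−k·z) = 0.64 × exp(−0.46 × 1.7) = 0.64 × exp(−0.782)
  = 0.64 × 0.4575 = 0.2928

0.2928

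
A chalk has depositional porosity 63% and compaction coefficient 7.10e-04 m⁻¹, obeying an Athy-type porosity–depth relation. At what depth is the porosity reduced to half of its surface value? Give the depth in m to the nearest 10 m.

Working in km (1 km = 1000 m; k in km⁻¹ = k in m⁻¹ × 1000):
φ/φ₀ = 1/2 ⇒ exp(−k·Z) = 1/2 ⇒ Z = ln(2) / k
Z = 0.6931 / 0.71 = 0.976 km

980 m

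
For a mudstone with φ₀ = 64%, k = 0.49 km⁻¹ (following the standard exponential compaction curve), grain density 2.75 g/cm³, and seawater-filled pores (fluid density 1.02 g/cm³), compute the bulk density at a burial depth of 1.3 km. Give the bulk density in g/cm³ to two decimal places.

2.16 g/cm³

Porosity at depth: φ = 0.64·exp(−0.49×1.3) = 0.64×0.5289 = 0.3385
Bulk density: ρ_b = (1−φ)ρ_g + φ·ρ_f = 0.6615×2.75 + 0.3385×1.02
       = 1.819 + 0.345 = 2.164 g/cm³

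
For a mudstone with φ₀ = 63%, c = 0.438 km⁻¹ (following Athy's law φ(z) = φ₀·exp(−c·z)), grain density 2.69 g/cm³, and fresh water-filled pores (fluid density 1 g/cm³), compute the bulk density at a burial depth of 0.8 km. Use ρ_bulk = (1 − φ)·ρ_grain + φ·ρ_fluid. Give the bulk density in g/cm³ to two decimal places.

Porosity at depth: φ = 0.63·exp(−0.438×0.8) = 0.63×0.7044 = 0.4438
Bulk density: ρ_b = (1−φ)ρ_g + φ·ρ_f = 0.5562×2.69 + 0.4438×1
       = 1.496 + 0.444 = 1.940 g/cm³

1.94 g/cm³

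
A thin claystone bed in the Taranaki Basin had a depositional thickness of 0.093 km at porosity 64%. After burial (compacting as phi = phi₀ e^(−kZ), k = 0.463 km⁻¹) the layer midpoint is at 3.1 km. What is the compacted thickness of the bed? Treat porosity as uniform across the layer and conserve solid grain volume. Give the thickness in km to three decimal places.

Porosity at 3.1 km: phi = 0.64·exp(−0.463×3.1) = 0.1523
Solid-volume conservation: h(1−phi) = h₀(1−phi₀) ⇒ h = h₀·(1−phi₀)/(1−phi)
h = 0.093 × (1 − 0.64)/(1 − 0.1523) = 0.093 × 0.4247 = 0.0395 km

0.039 km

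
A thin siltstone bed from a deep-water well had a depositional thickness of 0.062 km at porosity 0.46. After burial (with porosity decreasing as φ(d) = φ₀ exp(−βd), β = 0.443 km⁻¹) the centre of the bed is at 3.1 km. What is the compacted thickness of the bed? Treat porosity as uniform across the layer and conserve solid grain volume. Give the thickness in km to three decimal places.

0.038 km

Porosity at 3.1 km: φ = 0.46·exp(−0.443×3.1) = 0.1165
Solid-volume conservation: h(1−φ) = h₀(1−φ₀) ⇒ h = h₀·(1−φ₀)/(1−φ)
h = 0.062 × (1 − 0.46)/(1 − 0.1165) = 0.062 × 0.6112 = 0.0379 km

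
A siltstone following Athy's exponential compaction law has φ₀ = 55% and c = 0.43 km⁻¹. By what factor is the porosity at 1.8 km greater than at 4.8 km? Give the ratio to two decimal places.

3.63

φ(d₁)/φ(d₂) = e^(−c·d₁)/e^(−c·d₂) = e^{c(d₂−d₁)}
= exp(0.43 × 3) = exp(1.29) = 3.6328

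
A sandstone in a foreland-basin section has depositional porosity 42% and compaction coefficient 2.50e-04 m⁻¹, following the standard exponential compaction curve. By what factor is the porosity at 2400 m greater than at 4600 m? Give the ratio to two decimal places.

Working in km (1 km = 1000 m; k in km⁻¹ = k in m⁻¹ × 1000):
phi(z₁)/phi(z₂) = e^(−k·z₁)/e^(−k·z₂) = e^{k(z₂−z₁)}
= exp(0.25 × 2.2) = exp(0.55) = 1.7333

1.73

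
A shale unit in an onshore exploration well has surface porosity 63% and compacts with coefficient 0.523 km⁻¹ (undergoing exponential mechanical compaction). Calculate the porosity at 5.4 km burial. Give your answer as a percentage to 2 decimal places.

φ = φ₀·exp(−c·d) = 0.63 × exp(−0.523 × 5.4) = 0.63 × exp(−2.824)
  = 0.63 × 0.0594 = 0.0374

3.74%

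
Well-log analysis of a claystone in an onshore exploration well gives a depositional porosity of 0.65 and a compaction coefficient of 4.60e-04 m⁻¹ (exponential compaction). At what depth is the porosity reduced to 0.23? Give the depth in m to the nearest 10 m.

Working in km (1 km = 1000 m; c in km⁻¹ = c in m⁻¹ × 1000):
Invert Athy's law: d = ln(n₀/n) / c
d = ln(0.65/0.23) / 0.46 = ln(2.826) / 0.46 = 1.0389 / 0.46 = 2.258 km

2260 m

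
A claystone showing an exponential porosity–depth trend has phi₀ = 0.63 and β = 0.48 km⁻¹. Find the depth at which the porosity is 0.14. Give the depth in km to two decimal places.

3.13 km

Invert Athy's law: d = ln(phi₀/phi) / β
d = ln(0.63/0.14) / 0.48 = ln(4.5) / 0.48 = 1.5041 / 0.48 = 3.133 km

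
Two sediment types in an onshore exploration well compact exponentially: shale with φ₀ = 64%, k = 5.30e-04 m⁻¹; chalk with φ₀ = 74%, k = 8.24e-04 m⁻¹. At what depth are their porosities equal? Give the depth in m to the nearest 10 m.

490 m

Working in km (1 km = 1000 m; k in km⁻¹ = k in m⁻¹ × 1000):
Set φ₀ₐ e^(−kₐz) = φ₀ᵦ e^(−kᵦz) ⇒ ln(φ₀ₐ/φ₀ᵦ) = (kₐ − kᵦ)·z
z = ln(0.64/0.74) / (0.53 − 0.824) = -0.1452 / -0.294 = 0.494 km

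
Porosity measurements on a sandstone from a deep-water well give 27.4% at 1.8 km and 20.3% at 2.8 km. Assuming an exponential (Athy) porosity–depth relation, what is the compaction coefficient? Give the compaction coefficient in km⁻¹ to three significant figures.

0.300 km⁻¹

Athy: n(z) = n₀ e^(−cz) ⇒ n₁/n₂ = e^{c(z₂−z₁)} ⇒ c = ln(n₁/n₂)/(z₂−z₁)
c = ln(0.274/0.203) / (2.8 − 1.8) = ln(1.35) / 1 = 0.2999 / 1 = 0.2999 km⁻¹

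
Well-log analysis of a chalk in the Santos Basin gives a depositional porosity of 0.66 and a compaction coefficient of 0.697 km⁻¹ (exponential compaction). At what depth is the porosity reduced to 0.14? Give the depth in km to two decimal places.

Invert Athy's law: d = ln(φ₀/φ) / k
d = ln(0.66/0.14) / 0.697 = ln(4.714) / 0.697 = 1.5506 / 0.697 = 2.225 km

2.22 km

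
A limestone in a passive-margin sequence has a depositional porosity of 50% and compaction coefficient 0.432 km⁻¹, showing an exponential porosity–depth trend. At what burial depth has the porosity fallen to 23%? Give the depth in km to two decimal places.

1.80 km

Invert Athy's law: z = ln(n₀/n) / β
z = ln(0.5/0.23) / 0.432 = ln(2.174) / 0.432 = 0.7765 / 0.432 = 1.798 km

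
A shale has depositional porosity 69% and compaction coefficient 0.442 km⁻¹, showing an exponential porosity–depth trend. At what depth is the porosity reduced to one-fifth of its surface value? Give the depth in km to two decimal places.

n/n₀ = 1/5 ⇒ exp(−k·d) = 1/5 ⇒ d = ln(5) / k
d = 1.6094 / 0.442 = 3.641 km

3.64 km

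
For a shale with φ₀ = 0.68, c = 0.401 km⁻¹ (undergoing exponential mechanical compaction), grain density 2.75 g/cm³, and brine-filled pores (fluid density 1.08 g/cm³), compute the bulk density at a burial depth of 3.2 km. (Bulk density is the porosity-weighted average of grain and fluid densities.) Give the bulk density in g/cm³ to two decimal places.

Porosity at depth: φ = 0.68·exp(−0.401×3.2) = 0.68×0.2771 = 0.1885
Bulk density: ρ_b = (1−φ)ρ_g + φ·ρ_f = 0.8115×2.75 + 0.1885×1.08
       = 2.232 + 0.204 = 2.435 g/cm³

2.44 g/cm³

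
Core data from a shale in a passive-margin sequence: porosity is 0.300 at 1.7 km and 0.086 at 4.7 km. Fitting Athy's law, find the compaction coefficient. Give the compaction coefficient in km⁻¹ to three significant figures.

Athy: n(Z) = n₀ e^(−kZ) ⇒ n₁/n₂ = e^{k(Z₂−Z₁)} ⇒ k = ln(n₁/n₂)/(Z₂−Z₁)
k = ln(0.3/0.086) / (4.7 − 1.7) = ln(3.488) / 3 = 1.2494 / 3 = 0.4165 km⁻¹

0.416 km⁻¹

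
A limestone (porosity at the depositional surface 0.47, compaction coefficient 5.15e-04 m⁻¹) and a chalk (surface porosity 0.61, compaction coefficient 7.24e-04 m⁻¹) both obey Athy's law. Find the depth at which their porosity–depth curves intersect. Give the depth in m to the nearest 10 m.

Working in km (1 km = 1000 m; c in km⁻¹ = c in m⁻¹ × 1000):
Set φ₀ₐ e^(−cₐd) = φ₀ᵦ e^(−cᵦd) ⇒ ln(φ₀ₐ/φ₀ᵦ) = (cₐ − cᵦ)·d
d = ln(0.47/0.61) / (0.515 − 0.724) = -0.2607 / -0.209 = 1.247 km

1250 m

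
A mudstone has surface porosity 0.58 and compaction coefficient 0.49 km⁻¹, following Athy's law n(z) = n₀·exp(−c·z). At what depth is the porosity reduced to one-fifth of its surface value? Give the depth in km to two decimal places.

3.28 km

n/n₀ = 1/5 ⇒ exp(−c·z) = 1/5 ⇒ z = ln(5) / c
z = 1.6094 / 0.49 = 3.285 km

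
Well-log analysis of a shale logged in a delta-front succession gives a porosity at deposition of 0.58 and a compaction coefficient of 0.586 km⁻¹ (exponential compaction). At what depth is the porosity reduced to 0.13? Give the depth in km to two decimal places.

2.55 km

Invert Athy's law: z = ln(n₀/n) / c
z = ln(0.58/0.13) / 0.586 = ln(4.462) / 0.586 = 1.4955 / 0.586 = 2.552 km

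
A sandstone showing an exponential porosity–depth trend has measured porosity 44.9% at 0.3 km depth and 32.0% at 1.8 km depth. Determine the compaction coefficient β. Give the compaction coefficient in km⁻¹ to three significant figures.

Athy: n(z) = n₀ e^(−βz) ⇒ n₁/n₂ = e^{β(z₂−z₁)} ⇒ β = ln(n₁/n₂)/(z₂−z₁)
β = ln(0.449/0.32) / (1.8 − 0.3) = ln(1.403) / 1.5 = 0.3387 / 1.5 = 0.2258 km⁻¹

0.226 km⁻¹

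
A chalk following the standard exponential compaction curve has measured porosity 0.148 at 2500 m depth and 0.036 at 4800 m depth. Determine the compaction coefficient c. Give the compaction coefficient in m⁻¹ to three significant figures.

Working in km (1 km = 1000 m; c in km⁻¹ = c in m⁻¹ × 1000):
Athy: φ(d) = φ₀ e^(−cd) ⇒ φ₁/φ₂ = e^{c(d₂−d₁)} ⇒ c = ln(φ₁/φ₂)/(d₂−d₁)
c = ln(0.148/0.036) / (4.8 − 2.5) = ln(4.111) / 2.3 = 1.4137 / 2.3 = 0.6146 km⁻¹

0.000615 m⁻¹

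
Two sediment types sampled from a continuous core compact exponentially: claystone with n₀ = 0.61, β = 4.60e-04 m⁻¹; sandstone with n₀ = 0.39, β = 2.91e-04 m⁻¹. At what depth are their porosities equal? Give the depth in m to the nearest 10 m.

Working in km (1 km = 1000 m; β in km⁻¹ = β in m⁻¹ × 1000):
Set n₀ₐ e^(−βₐZ) = n₀ᵦ e^(−βᵦZ) ⇒ ln(n₀ₐ/n₀ᵦ) = (βₐ − βᵦ)·Z
Z = ln(0.61/0.39) / (0.46 − 0.291) = 0.4473 / 0.169 = 2.647 km

2650 m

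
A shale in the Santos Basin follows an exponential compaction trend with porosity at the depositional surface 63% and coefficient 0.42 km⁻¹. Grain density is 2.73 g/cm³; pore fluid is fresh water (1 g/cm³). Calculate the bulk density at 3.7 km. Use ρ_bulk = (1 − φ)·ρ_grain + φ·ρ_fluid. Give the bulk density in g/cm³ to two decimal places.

2.50 g/cm³

Porosity at depth: n = 0.63·exp(−0.42×3.7) = 0.63×0.2114 = 0.1332
Bulk density: ρ_b = (1−n)ρ_g + n·ρ_f = 0.8668×2.73 + 0.1332×1
       = 2.366 + 0.133 = 2.500 g/cm³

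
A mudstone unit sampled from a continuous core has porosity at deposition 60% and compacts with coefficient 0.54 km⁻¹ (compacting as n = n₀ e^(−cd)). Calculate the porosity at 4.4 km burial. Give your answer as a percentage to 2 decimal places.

n = n₀·exp(−c·d) = 0.6 × exp(−0.54 × 4.4) = 0.6 × exp(−2.376)
  = 0.6 × 0.0929 = 0.0558

5.58%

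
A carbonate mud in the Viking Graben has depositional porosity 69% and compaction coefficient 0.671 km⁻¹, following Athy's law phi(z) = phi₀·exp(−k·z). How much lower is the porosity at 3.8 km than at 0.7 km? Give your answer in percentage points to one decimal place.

37.7 percentage points

phi(0.7) = 0.69·e^(−0.671×0.7) = 0.4314
phi(3.8) = 0.69·e^(−0.671×3.8) = 0.0539
Δphi = 0.4314 − 0.0539 = 0.3775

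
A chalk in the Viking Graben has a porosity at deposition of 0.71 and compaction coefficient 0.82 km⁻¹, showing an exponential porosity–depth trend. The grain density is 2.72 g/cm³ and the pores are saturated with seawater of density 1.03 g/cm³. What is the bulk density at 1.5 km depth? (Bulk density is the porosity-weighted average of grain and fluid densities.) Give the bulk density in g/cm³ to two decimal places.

Porosity at depth: n = 0.71·exp(−0.82×1.5) = 0.71×0.2923 = 0.2075
Bulk density: ρ_b = (1−n)ρ_g + n·ρ_f = 0.7925×2.72 + 0.2075×1.03
       = 2.156 + 0.214 = 2.369 g/cm³

2.37 g/cm³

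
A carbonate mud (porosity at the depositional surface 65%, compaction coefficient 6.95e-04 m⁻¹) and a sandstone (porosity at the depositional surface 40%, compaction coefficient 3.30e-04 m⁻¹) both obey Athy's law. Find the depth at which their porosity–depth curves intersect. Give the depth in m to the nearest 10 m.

Working in km (1 km = 1000 m; k in km⁻¹ = k in m⁻¹ × 1000):
Set n₀ₐ e^(−kₐd) = n₀ᵦ e^(−kᵦd) ⇒ ln(n₀ₐ/n₀ᵦ) = (kₐ − kᵦ)·d
d = ln(0.65/0.4) / (0.695 − 0.33) = 0.4855 / 0.365 = 1.330 km

1330 m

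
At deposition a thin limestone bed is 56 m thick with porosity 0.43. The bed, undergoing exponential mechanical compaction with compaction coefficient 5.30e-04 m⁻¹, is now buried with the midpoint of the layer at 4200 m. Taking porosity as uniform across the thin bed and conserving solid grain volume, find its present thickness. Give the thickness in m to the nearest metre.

33 m

Working in km (1 km = 1000 m; β in km⁻¹ = β in m⁻¹ × 1000):
Porosity at 4.2 km: φ = 0.43·exp(−0.53×4.2) = 0.0464
Solid-volume conservation: h(1−φ) = h₀(1−φ₀) ⇒ h = h₀·(1−φ₀)/(1−φ)
h = 0.056 × (1 − 0.43)/(1 − 0.0464) = 0.056 × 0.5977 = 0.0335 km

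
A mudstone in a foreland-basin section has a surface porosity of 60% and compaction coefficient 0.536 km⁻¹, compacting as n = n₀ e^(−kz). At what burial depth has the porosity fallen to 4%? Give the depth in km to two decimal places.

Invert Athy's law: z = ln(n₀/n) / k
z = ln(0.6/0.04) / 0.536 = ln(15) / 0.536 = 2.7081 / 0.536 = 5.052 km

5.05 km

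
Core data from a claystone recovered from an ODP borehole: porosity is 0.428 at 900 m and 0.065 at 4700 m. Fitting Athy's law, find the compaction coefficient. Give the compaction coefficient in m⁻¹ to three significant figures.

0.000496 m⁻¹

Working in km (1 km = 1000 m; k in km⁻¹ = k in m⁻¹ × 1000):
Athy: φ(Z) = φ₀ e^(−kZ) ⇒ φ₁/φ₂ = e^{k(Z₂−Z₁)} ⇒ k = ln(φ₁/φ₂)/(Z₂−Z₁)
k = ln(0.428/0.065) / (4.7 − 0.9) = ln(6.585) / 3.8 = 1.8847 / 3.8 = 0.496 km⁻¹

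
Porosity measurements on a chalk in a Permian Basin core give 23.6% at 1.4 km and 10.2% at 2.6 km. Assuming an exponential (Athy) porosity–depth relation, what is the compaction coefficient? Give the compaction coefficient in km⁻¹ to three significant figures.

Athy: φ(z) = φ₀ e^(−βz) ⇒ φ₁/φ₂ = e^{β(z₂−z₁)} ⇒ β = ln(φ₁/φ₂)/(z₂−z₁)
β = ln(0.236/0.102) / (2.6 − 1.4) = ln(2.314) / 1.2 = 0.8389 / 1.2 = 0.699 km⁻¹

0.699 km⁻¹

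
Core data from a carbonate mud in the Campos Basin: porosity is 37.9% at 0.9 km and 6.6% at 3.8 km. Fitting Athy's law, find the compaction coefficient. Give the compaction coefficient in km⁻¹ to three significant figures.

0.603 km⁻¹

Athy: n(z) = n₀ e^(−kz) ⇒ n₁/n₂ = e^{k(z₂−z₁)} ⇒ k = ln(n₁/n₂)/(z₂−z₁)
k = ln(0.379/0.066) / (3.8 − 0.9) = ln(5.742) / 2.9 = 1.7479 / 2.9 = 0.6027 km⁻¹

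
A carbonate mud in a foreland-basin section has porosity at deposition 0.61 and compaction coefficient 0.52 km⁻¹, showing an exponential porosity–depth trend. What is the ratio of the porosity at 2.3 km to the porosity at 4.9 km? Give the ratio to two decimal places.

n(d₁)/n(d₂) = e^(−β·d₁)/e^(−β·d₂) = e^{β(d₂−d₁)}
= exp(0.52 × 2.6) = exp(1.352) = 3.8651

3.87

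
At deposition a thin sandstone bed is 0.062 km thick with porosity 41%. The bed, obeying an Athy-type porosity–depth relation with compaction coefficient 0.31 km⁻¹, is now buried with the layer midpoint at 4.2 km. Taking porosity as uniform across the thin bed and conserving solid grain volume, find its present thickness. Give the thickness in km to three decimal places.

Porosity at 4.2 km: phi = 0.41·exp(−0.31×4.2) = 0.1115
Solid-volume conservation: h(1−phi) = h₀(1−phi₀) ⇒ h = h₀·(1−phi₀)/(1−phi)
h = 0.062 × (1 − 0.41)/(1 − 0.1115) = 0.062 × 0.6641 = 0.0412 km

0.041 km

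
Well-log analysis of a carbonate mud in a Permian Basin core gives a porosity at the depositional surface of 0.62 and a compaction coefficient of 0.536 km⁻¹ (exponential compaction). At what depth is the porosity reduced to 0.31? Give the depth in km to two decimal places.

Invert Athy's law: d = ln(n₀/n) / k
d = ln(0.62/0.31) / 0.536 = ln(2) / 0.536 = 0.6931 / 0.536 = 1.293 km

1.29 km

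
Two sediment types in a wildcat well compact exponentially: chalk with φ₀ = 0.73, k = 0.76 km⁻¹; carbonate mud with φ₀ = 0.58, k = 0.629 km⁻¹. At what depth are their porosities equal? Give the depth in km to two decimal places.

1.76 km

Set φ₀ₐ e^(−kₐZ) = φ₀ᵦ e^(−kᵦZ) ⇒ ln(φ₀ₐ/φ₀ᵦ) = (kₐ − kᵦ)·Z
Z = ln(0.73/0.58) / (0.76 − 0.629) = 0.2300 / 0.131 = 1.756 km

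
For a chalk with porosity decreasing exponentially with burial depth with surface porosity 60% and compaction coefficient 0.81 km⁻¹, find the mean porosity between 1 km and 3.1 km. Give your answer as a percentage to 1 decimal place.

⟨φ⟩ = (1/(z₂−z₁)) ∫ φ₀ e^(−kz) dz = φ₀·(e^(−k·z₁) − e^(−k·z₂)) / (k·(z₂−z₁))
e^(−0.81×1) = 0.4449; e^(−0.81×3.1) = 0.0812
⟨φ⟩ = 0.6 × (0.4449 − 0.0812) / (0.81 × 2.1) = 0.6 × 0.2138 = 0.1283

12.8%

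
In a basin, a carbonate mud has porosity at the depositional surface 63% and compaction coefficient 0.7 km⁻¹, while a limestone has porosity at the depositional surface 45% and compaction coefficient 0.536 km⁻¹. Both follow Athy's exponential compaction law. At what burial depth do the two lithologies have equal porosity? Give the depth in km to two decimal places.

2.05 km

Set φ₀ₐ e^(−βₐd) = φ₀ᵦ e^(−βᵦd) ⇒ ln(φ₀ₐ/φ₀ᵦ) = (βₐ − βᵦ)·d
d = ln(0.63/0.45) / (0.7 − 0.536) = 0.3365 / 0.164 = 2.052 km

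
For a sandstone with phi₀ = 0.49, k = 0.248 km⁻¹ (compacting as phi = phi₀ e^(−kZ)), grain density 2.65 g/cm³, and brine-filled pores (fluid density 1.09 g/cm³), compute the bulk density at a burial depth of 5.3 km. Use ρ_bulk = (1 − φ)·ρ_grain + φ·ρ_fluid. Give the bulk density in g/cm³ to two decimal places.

Porosity at depth: phi = 0.49·exp(−0.248×5.3) = 0.49×0.2686 = 0.1316
Bulk density: ρ_b = (1−phi)ρ_g + phi·ρ_f = 0.8684×2.65 + 0.1316×1.09
       = 2.301 + 0.143 = 2.445 g/cm³

2.44 g/cm³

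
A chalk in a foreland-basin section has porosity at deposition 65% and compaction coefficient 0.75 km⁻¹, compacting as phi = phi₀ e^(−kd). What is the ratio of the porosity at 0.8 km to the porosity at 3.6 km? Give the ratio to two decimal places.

8.17

phi(d₁)/phi(d₂) = e^(−k·d₁)/e^(−k·d₂) = e^{k(d₂−d₁)}
= exp(0.75 × 2.8) = exp(2.1) = 8.1662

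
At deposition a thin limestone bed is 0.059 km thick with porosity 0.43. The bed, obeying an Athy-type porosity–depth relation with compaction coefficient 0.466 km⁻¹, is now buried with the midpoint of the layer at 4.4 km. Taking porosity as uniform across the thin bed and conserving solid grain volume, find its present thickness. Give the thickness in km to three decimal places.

0.036 km

Porosity at 4.4 km: n = 0.43·exp(−0.466×4.4) = 0.0553
Solid-volume conservation: h(1−n) = h₀(1−n₀) ⇒ h = h₀·(1−n₀)/(1−n)
h = 0.059 × (1 − 0.43)/(1 − 0.0553) = 0.059 × 0.6034 = 0.0356 km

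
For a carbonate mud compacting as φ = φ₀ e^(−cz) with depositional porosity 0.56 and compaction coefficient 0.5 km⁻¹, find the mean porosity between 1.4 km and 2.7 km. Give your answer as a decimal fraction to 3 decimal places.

⟨φ⟩ = (1/(z₂−z₁)) ∫ φ₀ e^(−cz) dz = φ₀·(e^(−c·z₁) − e^(−c·z₂)) / (c·(z₂−z₁))
e^(−0.5×1.4) = 0.4966; e^(−0.5×2.7) = 0.2592
⟨φ⟩ = 0.56 × (0.4966 − 0.2592) / (0.5 × 1.3) = 0.56 × 0.3651 = 0.2045

0.204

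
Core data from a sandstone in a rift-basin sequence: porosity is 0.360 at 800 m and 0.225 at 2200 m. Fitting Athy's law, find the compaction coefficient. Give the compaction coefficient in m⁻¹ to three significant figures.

0.000336 m⁻¹

Working in km (1 km = 1000 m; β in km⁻¹ = β in m⁻¹ × 1000):
Athy: φ(Z) = φ₀ e^(−βZ) ⇒ φ₁/φ₂ = e^{β(Z₂−Z₁)} ⇒ β = ln(φ₁/φ₂)/(Z₂−Z₁)
β = ln(0.36/0.225) / (2.2 − 0.8) = ln(1.6) / 1.4 = 0.4700 / 1.4 = 0.3357 km⁻¹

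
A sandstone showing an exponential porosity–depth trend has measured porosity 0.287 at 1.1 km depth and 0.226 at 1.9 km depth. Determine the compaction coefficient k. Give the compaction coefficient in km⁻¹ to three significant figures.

Athy: φ(d) = φ₀ e^(−kd) ⇒ φ₁/φ₂ = e^{k(d₂−d₁)} ⇒ k = ln(φ₁/φ₂)/(d₂−d₁)
k = ln(0.287/0.226) / (1.9 − 1.1) = ln(1.27) / 0.8 = 0.2389 / 0.8 = 0.2987 km⁻¹

0.299 km⁻¹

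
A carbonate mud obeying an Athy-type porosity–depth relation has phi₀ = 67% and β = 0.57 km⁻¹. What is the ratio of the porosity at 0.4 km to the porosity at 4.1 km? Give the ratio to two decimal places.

8.24

phi(z₁)/phi(z₂) = e^(−β·z₁)/e^(−β·z₂) = e^{β(z₂−z₁)}
= exp(0.57 × 3.7) = exp(2.109) = 8.2400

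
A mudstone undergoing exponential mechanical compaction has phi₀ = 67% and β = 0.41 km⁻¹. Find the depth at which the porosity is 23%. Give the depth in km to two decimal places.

Invert Athy's law: z = ln(phi₀/phi) / β
z = ln(0.67/0.23) / 0.41 = ln(2.913) / 0.41 = 1.0692 / 0.41 = 2.608 km

2.61 km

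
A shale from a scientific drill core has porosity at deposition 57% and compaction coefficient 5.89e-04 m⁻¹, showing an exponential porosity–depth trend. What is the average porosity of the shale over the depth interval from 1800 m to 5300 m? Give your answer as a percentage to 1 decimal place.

8.4%

Working in km (1 km = 1000 m; k in km⁻¹ = k in m⁻¹ × 1000):
⟨φ⟩ = (1/(d₂−d₁)) ∫ φ₀ e^(−kd) dd = φ₀·(e^(−k·d₁) − e^(−k·d₂)) / (k·(d₂−d₁))
e^(−0.589×1.8) = 0.3464; e^(−0.589×5.3) = 0.0441
⟨φ⟩ = 0.57 × (0.3464 − 0.0441) / (0.589 × 3.5) = 0.57 × 0.1466 = 0.0836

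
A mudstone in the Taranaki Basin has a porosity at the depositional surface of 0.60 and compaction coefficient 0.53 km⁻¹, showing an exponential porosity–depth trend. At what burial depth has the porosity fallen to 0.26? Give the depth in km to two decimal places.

1.58 km

Invert Athy's law: Z = ln(n₀/n) / k
Z = ln(0.6/0.26) / 0.53 = ln(2.308) / 0.53 = 0.8362 / 0.53 = 1.578 km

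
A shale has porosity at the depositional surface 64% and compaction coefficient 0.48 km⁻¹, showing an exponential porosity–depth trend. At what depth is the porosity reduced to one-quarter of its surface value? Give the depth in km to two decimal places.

2.89 km

φ/φ₀ = 1/4 ⇒ exp(−β·d) = 1/4 ⇒ d = ln(4) / β
d = 1.3863 / 0.48 = 2.888 km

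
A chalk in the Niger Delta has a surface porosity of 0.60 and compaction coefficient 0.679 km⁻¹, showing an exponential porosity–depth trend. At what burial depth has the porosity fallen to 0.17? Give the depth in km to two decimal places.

1.86 km

Invert Athy's law: Z = ln(φ₀/φ) / k
Z = ln(0.6/0.17) / 0.679 = ln(3.529) / 0.679 = 1.2611 / 0.679 = 1.857 km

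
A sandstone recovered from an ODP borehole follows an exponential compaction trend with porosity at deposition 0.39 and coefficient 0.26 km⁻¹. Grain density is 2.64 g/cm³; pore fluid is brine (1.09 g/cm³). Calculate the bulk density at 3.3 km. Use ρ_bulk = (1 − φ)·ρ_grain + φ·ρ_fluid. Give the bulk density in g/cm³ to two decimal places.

2.38 g/cm³

Porosity at depth: φ = 0.39·exp(−0.26×3.3) = 0.39×0.4240 = 0.1654
Bulk density: ρ_b = (1−φ)ρ_g + φ·ρ_f = 0.8346×2.64 + 0.1654×1.09
       = 2.203 + 0.180 = 2.384 g/cm³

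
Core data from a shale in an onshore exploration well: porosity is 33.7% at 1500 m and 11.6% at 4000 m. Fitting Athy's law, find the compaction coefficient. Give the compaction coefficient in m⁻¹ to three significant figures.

Working in km (1 km = 1000 m; c in km⁻¹ = c in m⁻¹ × 1000):
Athy: φ(z) = φ₀ e^(−cz) ⇒ φ₁/φ₂ = e^{c(z₂−z₁)} ⇒ c = ln(φ₁/φ₂)/(z₂−z₁)
c = ln(0.337/0.116) / (4 − 1.5) = ln(2.905) / 2.5 = 1.0665 / 2.5 = 0.4266 km⁻¹

0.000427 m⁻¹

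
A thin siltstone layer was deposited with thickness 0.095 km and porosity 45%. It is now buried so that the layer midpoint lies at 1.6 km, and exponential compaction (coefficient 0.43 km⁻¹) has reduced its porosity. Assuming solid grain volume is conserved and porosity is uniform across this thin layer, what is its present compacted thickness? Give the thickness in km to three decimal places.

0.068 km

Porosity at 1.6 km: n = 0.45·exp(−0.43×1.6) = 0.2262
Solid-volume conservation: h(1−n) = h₀(1−n₀) ⇒ h = h₀·(1−n₀)/(1−n)
h = 0.095 × (1 − 0.45)/(1 − 0.2262) = 0.095 × 0.7107 = 0.0675 km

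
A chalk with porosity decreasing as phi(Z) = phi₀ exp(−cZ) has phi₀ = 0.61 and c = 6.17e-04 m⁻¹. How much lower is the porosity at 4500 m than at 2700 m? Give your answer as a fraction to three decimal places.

0.077

Working in km (1 km = 1000 m; c in km⁻¹ = c in m⁻¹ × 1000):
phi(2.7) = 0.61·e^(−0.617×2.7) = 0.1153
phi(4.5) = 0.61·e^(−0.617×4.5) = 0.0380
Δphi = 0.1153 − 0.0380 = 0.0773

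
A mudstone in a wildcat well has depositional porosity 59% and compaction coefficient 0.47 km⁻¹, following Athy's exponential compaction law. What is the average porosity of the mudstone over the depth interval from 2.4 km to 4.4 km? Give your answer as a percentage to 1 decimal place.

12.4%

⟨n⟩ = (1/(z₂−z₁)) ∫ n₀ e^(−kz) dz = n₀·(e^(−k·z₁) − e^(−k·z₂)) / (k·(z₂−z₁))
e^(−0.47×2.4) = 0.3237; e^(−0.47×4.4) = 0.1264
⟨n⟩ = 0.59 × (0.3237 − 0.1264) / (0.47 × 2) = 0.59 × 0.2098 = 0.1238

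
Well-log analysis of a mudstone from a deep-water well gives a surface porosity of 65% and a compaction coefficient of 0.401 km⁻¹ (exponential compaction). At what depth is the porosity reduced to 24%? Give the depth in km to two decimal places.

Invert Athy's law: d = ln(phi₀/phi) / β
d = ln(0.65/0.24) / 0.401 = ln(2.708) / 0.401 = 0.9963 / 0.401 = 2.485 km

2.48 km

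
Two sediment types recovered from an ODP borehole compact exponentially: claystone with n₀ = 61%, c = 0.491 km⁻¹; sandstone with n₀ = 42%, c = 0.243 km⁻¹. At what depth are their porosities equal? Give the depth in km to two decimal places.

Set n₀ₐ e^(−cₐz) = n₀ᵦ e^(−cᵦz) ⇒ ln(n₀ₐ/n₀ᵦ) = (cₐ − cᵦ)·z
z = ln(0.61/0.42) / (0.491 − 0.243) = 0.3732 / 0.248 = 1.505 km

1.50 km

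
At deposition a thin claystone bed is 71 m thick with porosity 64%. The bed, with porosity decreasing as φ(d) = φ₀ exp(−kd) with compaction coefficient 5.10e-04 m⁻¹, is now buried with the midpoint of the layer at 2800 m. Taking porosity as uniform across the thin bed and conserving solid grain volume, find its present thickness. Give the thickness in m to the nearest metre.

30 m

Working in km (1 km = 1000 m; k in km⁻¹ = k in m⁻¹ × 1000):
Porosity at 2.8 km: φ = 0.64·exp(−0.51×2.8) = 0.1535
Solid-volume conservation: h(1−φ) = h₀(1−φ₀) ⇒ h = h₀·(1−φ₀)/(1−φ)
h = 0.071 × (1 − 0.64)/(1 − 0.1535) = 0.071 × 0.4253 = 0.0302 km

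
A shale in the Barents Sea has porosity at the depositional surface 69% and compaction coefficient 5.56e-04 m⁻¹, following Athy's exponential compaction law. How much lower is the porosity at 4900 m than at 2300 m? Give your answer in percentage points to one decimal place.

Working in km (1 km = 1000 m; k in km⁻¹ = k in m⁻¹ × 1000):
phi(2.3) = 0.69·e^(−0.556×2.3) = 0.1921
phi(4.9) = 0.69·e^(−0.556×4.9) = 0.0453
Δphi = 0.1921 − 0.0453 = 0.1468

14.7 percentage points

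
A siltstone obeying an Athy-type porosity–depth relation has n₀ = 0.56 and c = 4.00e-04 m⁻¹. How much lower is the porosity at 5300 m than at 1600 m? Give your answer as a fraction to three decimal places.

0.228

Working in km (1 km = 1000 m; c in km⁻¹ = c in m⁻¹ × 1000):
n(1.6) = 0.56·e^(−0.4×1.6) = 0.2953
n(5.3) = 0.56·e^(−0.4×5.3) = 0.0672
Δn = 0.2953 − 0.0672 = 0.2281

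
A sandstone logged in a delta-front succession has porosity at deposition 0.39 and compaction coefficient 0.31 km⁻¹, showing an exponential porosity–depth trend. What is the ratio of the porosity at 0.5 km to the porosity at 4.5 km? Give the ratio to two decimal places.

3.46

φ(Z₁)/φ(Z₂) = e^(−c·Z₁)/e^(−c·Z₂) = e^{c(Z₂−Z₁)}
= exp(0.31 × 4) = exp(1.24) = 3.4556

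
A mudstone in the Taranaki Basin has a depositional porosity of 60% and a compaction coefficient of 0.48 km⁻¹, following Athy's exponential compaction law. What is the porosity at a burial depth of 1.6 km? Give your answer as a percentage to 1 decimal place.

φ = φ₀·exp(−β·d) = 0.6 × exp(−0.48 × 1.6) = 0.6 × exp(−0.768)
  = 0.6 × 0.4639 = 0.2784

27.8%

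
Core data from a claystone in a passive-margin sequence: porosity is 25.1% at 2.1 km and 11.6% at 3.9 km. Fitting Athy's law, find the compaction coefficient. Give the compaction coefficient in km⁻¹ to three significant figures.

Athy: n(d) = n₀ e^(−kd) ⇒ n₁/n₂ = e^{k(d₂−d₁)} ⇒ k = ln(n₁/n₂)/(d₂−d₁)
k = ln(0.251/0.116) / (3.9 − 2.1) = ln(2.164) / 1.8 = 0.7719 / 1.8 = 0.4288 km⁻¹

0.429 km⁻¹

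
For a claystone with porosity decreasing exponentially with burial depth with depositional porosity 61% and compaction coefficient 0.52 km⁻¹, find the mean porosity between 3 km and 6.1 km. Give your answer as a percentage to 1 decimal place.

6.4%

⟨phi⟩ = (1/(d₂−d₁)) ∫ phi₀ e^(−cd) dd = phi₀·(e^(−c·d₁) − e^(−c·d₂)) / (c·(d₂−d₁))
e^(−0.52×3) = 0.2101; e^(−0.52×6.1) = 0.0419
⟨phi⟩ = 0.61 × (0.2101 − 0.0419) / (0.52 × 3.1) = 0.61 × 0.1044 = 0.0637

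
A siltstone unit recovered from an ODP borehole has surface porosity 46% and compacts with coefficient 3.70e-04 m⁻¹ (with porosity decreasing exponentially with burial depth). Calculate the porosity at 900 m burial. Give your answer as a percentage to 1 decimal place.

Working in km (1 km = 1000 m; c in km⁻¹ = c in m⁻¹ × 1000):
n = n₀·exp(−c·z) = 0.46 × exp(−0.37 × 0.9) = 0.46 × exp(−0.333)
  = 0.46 × 0.7168 = 0.3297

33.0%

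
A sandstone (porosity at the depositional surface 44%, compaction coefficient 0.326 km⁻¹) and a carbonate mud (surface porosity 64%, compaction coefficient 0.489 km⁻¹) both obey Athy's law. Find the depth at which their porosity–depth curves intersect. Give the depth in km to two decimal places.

Set φ₀ₐ e^(−kₐZ) = φ₀ᵦ e^(−kᵦZ) ⇒ ln(φ₀ₐ/φ₀ᵦ) = (kₐ − kᵦ)·Z
Z = ln(0.44/0.64) / (0.326 − 0.489) = -0.3747 / -0.163 = 2.299 km

2.30 km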